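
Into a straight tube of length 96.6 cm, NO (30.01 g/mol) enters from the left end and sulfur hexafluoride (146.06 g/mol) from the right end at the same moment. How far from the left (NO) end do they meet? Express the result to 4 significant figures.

66.47 cm

In equal time, each gas travels a distance ∝ its rate ∝ 1/√M, so d_NO/d_SF₆ = √(M_SF₆/M_NO) = √(146.06/30.01) = 2.206.
With d_NO + d_SF₆ = 96.6 cm, d_SF₆ = 96.6/(1 + 2.206) = 30.13 cm.
d_NO = 96.6 − 30.13 = 66.47 cm.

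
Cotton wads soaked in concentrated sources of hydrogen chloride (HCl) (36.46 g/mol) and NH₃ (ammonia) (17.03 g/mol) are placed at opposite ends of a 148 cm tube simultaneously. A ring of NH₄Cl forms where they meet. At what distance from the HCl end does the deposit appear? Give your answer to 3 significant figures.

Distances travelled in equal time are proportional to diffusion rates, so d_HCl/d_NH₃ = √(M_NH₃/M_HCl) = √(17.03/36.46) = 0.6834.
With d_HCl + d_NH₃ = 148 cm, d_NH₃ = 148/(1 + 0.6834) = 87.92 cm.
d_HCl = 148 − 87.92 = 60.1 cm.

60.1 cm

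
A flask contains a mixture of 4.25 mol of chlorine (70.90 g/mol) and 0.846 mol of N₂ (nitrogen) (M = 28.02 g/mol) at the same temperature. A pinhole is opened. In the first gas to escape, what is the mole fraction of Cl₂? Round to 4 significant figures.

Rate_i ∝ x_i/√M_i (Graham's law weighted by mole fraction), so the effusate composition follows n_i/√M_i.
Mole fraction of Cl₂ in the effusate = (n_Cl₂/√M_Cl₂) / (n_Cl₂/√M_Cl₂ + n_N₂/√M_N₂)
= (4.25/√70.90) / (4.25/√70.90 + 0.846/√28.02) = 0.5047/(0.5047 + 0.1598) = 0.7595.

0.7595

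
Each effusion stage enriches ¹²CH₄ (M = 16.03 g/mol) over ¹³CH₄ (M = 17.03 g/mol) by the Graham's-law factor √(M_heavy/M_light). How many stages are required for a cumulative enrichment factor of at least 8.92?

73

Per stage α = (17.03/16.03)^(1/2) = 1.06238^0.5, giving ln α = 0.03026.
Need α^N ≥ 8.92 ⇒ N ≥ ln(8.92) / ln α = 2.188 / 0.03026 = 72.32.
Minimum whole number of stages: N = 73.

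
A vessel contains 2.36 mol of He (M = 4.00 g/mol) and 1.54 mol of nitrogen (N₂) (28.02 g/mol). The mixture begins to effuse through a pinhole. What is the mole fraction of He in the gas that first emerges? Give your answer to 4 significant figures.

0.8022

Each component's effusion rate ∝ (its partial pressure)·(1/√M) ∝ n_i/√M_i.
So x_He in the escaping gas = (n_He/√M_He) / Σ(n_i/√M_i)
= (2.36/√4.00) / (2.36/√4.00 + 1.54/√28.02) = 1.180/(1.180 + 0.2909) = 0.8022.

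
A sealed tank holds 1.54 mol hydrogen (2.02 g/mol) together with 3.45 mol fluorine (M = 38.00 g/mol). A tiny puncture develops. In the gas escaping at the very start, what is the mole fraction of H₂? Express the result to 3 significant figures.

Rate_i ∝ x_i/√M_i (Graham's law weighted by mole fraction), so the effusate composition follows n_i/√M_i.
x_H₂(eff) = (n_H₂/√M_H₂) / (n_H₂/√M_H₂ + n_F₂/√M_F₂)
= (1.54/√2.02) / (1.54/√2.02 + 3.45/√38.00) = 1.084/(1.084 + 0.5597) = 0.659.

0.659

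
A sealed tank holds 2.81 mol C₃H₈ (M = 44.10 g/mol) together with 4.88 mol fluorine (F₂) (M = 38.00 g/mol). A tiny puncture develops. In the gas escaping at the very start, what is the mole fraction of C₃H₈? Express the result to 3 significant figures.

0.348

Rate_i ∝ x_i/√M_i (Graham's law weighted by mole fraction), so the effusate composition follows n_i/√M_i.
x_C₃H₈(eff) = (n_C₃H₈/√M_C₃H₈) / (n_C₃H₈/√M_C₃H₈ + n_F₂/√M_F₂)
= (2.81/√44.10) / (2.81/√44.10 + 4.88/√38.00) = 0.4231/(0.4231 + 0.7916) = 0.348.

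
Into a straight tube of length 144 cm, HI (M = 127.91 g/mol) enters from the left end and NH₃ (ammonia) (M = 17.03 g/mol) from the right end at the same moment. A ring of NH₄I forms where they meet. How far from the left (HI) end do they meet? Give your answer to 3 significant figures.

The fronts meet when d_HI + d_NH₃ = L with d_HI/d_NH₃ = √(M_NH₃/M_HI) (Graham's law). Here √(M_NH₃/M_HI) = √(17.03/127.91) = 0.3649.
With d_HI + d_NH₃ = 144 cm, d_NH₃ = 144/(1 + 0.3649) = 105.5 cm.
d_HI = 144 − 105.5 = 38.5 cm.

38.5 cm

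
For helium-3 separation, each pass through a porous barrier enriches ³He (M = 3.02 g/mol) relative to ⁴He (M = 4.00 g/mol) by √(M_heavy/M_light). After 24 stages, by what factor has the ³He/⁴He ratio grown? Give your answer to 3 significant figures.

29.1

After 24 stages the ratio has grown by (√(4.00/3.02))^24 = (4.00/3.02)^(24/2).
= 1.32450^12 = 29.1.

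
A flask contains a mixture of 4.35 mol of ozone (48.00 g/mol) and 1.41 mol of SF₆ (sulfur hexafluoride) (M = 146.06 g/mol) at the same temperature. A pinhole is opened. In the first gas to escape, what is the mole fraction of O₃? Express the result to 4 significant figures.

0.8433

Each component's effusion rate ∝ (its partial pressure)·(1/√M) ∝ n_i/√M_i.
x_O₃(eff) = (n_O₃/√M_O₃) / (n_O₃/√M_O₃ + n_SF₆/√M_SF₆)
= (4.35/√48.00) / (4.35/√48.00 + 1.41/√146.06) = 0.6279/(0.6279 + 0.1167) = 0.8433.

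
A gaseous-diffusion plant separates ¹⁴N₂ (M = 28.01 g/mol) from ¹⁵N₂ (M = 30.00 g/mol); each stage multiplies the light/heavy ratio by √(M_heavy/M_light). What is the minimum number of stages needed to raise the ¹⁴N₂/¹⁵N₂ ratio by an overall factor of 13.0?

Single-stage factor α = √(30.00/28.01), so ln α = ½ ln(1.07105) = 0.03432.
Need α^N ≥ 13.0 ⇒ N ≥ ln(13.0) / ln α = 2.565 / 0.03432 = 74.74.
So at least 75 stages are needed.

75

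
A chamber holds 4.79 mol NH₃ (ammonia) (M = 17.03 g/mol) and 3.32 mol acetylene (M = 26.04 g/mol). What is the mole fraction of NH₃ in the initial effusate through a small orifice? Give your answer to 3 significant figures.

Rate_i ∝ x_i/√M_i (Graham's law weighted by mole fraction), so the effusate composition follows n_i/√M_i.
Mole fraction of NH₃ in the effusate = (n_NH₃/√M_NH₃) / (n_NH₃/√M_NH₃ + n_C₂H₂/√M_C₂H₂)
= (4.79/√17.03) / (4.79/√17.03 + 3.32/√26.04) = 1.161/(1.161 + 0.6506) = 0.641.

0.641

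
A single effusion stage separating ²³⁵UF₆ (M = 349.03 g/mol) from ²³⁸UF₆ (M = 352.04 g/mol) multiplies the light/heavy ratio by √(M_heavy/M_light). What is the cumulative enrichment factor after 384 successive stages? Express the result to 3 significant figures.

Each stage multiplies the ratio by α = √(352.04/349.03), so after 384 stages the overall factor is α^384 = (352.04/349.03)^(384/2).
= 1.00862^192 = 5.20.

5.20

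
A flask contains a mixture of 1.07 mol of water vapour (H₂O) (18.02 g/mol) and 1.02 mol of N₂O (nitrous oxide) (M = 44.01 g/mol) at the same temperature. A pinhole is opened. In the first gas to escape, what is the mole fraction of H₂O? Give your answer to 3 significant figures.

Each component's effusion rate ∝ (its partial pressure)·(1/√M) ∝ n_i/√M_i.
So x_H₂O in the escaping gas = (n_H₂O/√M_H₂O) / Σ(n_i/√M_i)
= (1.07/√18.02) / (1.07/√18.02 + 1.02/√44.01) = 0.2521/(0.2521 + 0.1538) = 0.621.

0.621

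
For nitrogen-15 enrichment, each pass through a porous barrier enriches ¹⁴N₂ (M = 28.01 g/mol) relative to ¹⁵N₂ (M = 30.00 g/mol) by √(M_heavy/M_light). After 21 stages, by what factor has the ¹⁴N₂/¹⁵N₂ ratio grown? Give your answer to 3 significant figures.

2.06

After 21 stages the ratio has grown by (√(30.00/28.01))^21 = (30.00/28.01)^(21/2).
= 1.07105^(21/2) = 2.06.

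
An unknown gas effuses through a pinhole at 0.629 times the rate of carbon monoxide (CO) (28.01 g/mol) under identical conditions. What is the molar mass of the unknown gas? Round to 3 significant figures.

70.8 g/mol

From Graham's law, rate_X/rate_CO = √(M_CO/M_X).
0.629 = √(28.01/M_X)
M_X = 28.01 / 0.629² = 28.01 / 0.3956 = 70.8 g/mol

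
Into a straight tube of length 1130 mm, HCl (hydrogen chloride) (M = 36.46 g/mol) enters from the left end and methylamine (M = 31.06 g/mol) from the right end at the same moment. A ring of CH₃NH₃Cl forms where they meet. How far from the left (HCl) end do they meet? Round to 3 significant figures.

The fronts meet when d_HCl + d_CH₃NH₂ = L with d_HCl/d_CH₃NH₂ = √(M_CH₃NH₂/M_HCl) (Graham's law). Here √(M_CH₃NH₂/M_HCl) = √(31.06/36.46) = 0.9230.
With d_HCl + d_CH₃NH₂ = 1130 mm, d_CH₃NH₂ = 1130/(1 + 0.9230) = 587.6 mm.
d_HCl = 1130 − 587.6 = 542 mm.

542 mm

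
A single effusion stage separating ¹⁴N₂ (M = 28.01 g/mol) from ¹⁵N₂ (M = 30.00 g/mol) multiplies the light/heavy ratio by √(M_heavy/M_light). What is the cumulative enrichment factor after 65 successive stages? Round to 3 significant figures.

9.31

The single-stage factor is √(M_heavy/M_light), so 65 stages give [√(30.00/28.01)]^65 = (30.00/28.01)^(65/2).
= 1.07105^(65/2) = 9.31.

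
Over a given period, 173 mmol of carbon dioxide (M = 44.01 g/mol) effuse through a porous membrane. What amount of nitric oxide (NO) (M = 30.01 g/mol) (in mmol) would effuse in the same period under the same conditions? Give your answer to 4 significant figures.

From Graham's law, rate_NO/rate_CO₂ = √(M_CO₂/M_NO) = √(44.01/30.01) = √1.467 = 1.211.
So the amount for NO is 173 × 1.211 = 209.5 mmol.

209.5 mmol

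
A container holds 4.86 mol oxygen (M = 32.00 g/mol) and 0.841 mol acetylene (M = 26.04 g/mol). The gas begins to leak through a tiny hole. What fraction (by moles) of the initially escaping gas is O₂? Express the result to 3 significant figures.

Effusion rate of each component ∝ n_i/√M_i (partial pressure × 1/√M).
x_O₂(eff) = (n_O₂/√M_O₂) / (n_O₂/√M_O₂ + n_C₂H₂/√M_C₂H₂)
= (4.86/√32.00) / (4.86/√32.00 + 0.841/√26.04) = 0.8591/(0.8591 + 0.1648) = 0.839.

0.839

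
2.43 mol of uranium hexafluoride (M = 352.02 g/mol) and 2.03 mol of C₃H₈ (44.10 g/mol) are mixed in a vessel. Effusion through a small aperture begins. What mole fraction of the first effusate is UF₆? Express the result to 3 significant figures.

Effusion rate of each component ∝ n_i/√M_i (partial pressure × 1/√M).
Mole fraction of UF₆ in the effusate = (n_UF₆/√M_UF₆) / (n_UF₆/√M_UF₆ + n_C₃H₈/√M_C₃H₈)
= (2.43/√352.02) / (2.43/√352.02 + 2.03/√44.10) = 0.1295/(0.1295 + 0.3057) = 0.298.

0.298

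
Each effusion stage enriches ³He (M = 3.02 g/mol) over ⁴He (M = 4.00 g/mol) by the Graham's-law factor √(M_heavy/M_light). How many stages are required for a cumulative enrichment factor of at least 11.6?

18

Single-stage factor α = √(4.00/3.02), so ln α = ½ ln(1.32450) = 0.1405.
Need α^N ≥ 11.6 ⇒ N ≥ ln(11.6) / ln α = 2.451 / 0.1405 = 17.44.
Minimum whole number of stages: N = 18.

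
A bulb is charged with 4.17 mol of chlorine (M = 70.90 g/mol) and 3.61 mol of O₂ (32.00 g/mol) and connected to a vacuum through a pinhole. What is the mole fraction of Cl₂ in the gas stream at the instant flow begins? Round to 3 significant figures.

The effusion rate of species i is ∝ p_i/√M_i ∝ n_i/√M_i.
x_Cl₂(eff) = (n_Cl₂/√M_Cl₂) / (n_Cl₂/√M_Cl₂ + n_O₂/√M_O₂)
= (4.17/√70.90) / (4.17/√70.90 + 3.61/√32.00) = 0.4952/(0.4952 + 0.6382) = 0.437.

0.437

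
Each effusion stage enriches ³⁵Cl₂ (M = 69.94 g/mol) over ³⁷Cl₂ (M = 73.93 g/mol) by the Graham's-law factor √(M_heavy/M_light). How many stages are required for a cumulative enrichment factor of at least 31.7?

Per stage α = (73.93/69.94)^(1/2) = 1.05705^0.5, giving ln α = 0.02774.
Need α^N ≥ 31.7 ⇒ N ≥ ln(31.7) / ln α = 3.456 / 0.02774 = 124.59.
Rounding up, N = 125 stages.

125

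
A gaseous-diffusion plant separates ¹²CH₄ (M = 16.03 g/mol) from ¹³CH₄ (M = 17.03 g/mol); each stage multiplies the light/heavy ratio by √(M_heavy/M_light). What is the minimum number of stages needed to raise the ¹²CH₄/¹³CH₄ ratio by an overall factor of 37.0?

With α = √(17.03/16.03) per stage, ln α = ½ ln(1.06238) = 0.03026.
Need α^N ≥ 37.0 ⇒ N ≥ ln(37.0) / ln α = 3.611 / 0.03026 = 119.34.
Rounding up, N = 120 stages.

120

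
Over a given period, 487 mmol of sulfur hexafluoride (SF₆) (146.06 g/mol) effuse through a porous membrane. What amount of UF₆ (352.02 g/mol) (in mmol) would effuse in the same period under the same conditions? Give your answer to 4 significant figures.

313.7 mmol

By Graham's law, rate_UF₆/rate_SF₆ = √(M_SF₆/M_UF₆) = √(146.06/352.02) = √0.4149 = 0.6441.
So the amount for UF₆ is 487 × 0.6441 = 313.7 mmol.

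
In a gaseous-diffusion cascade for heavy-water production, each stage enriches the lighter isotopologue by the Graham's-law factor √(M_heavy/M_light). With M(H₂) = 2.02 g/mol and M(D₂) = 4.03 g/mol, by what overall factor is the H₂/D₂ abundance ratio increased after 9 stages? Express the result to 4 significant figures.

22.38

Overall factor = α^9 with α = √(4.03/2.02), i.e. (4.03/2.02)^(9/2).
= 1.99505^(9/2) = 22.38.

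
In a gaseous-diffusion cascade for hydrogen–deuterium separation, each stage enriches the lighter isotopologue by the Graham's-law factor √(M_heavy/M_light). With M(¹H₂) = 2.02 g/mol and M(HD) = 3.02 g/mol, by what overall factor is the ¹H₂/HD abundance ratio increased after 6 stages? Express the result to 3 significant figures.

3.34

The single-stage factor is √(M_heavy/M_light), so 6 stages give [√(3.02/2.02)]^6 = (3.02/2.02)^(6/2).
= 1.49505^3 = 3.34.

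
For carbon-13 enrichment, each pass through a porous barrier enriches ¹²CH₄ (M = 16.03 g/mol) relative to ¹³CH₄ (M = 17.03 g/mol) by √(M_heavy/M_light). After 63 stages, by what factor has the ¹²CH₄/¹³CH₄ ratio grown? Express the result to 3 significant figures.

6.73

After 63 stages the ratio has grown by (√(17.03/16.03))^63 = (17.03/16.03)^(63/2).
= 1.06238^(63/2) = 6.73.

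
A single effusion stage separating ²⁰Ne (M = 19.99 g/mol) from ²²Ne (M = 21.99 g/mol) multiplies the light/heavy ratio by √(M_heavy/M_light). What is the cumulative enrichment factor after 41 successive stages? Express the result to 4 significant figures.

The single-stage factor is √(M_heavy/M_light), so 41 stages give [√(21.99/19.99)]^41 = (21.99/19.99)^(41/2).
= 1.10005^(41/2) = 7.062.

7.062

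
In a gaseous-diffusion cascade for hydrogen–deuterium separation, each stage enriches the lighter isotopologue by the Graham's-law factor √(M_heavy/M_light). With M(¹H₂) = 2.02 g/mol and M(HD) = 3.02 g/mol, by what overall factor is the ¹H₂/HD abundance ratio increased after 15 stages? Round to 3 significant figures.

20.4

Overall factor = α^15 with α = √(3.02/2.02), i.e. (3.02/2.02)^(15/2).
= 1.49505^(15/2) = 20.4.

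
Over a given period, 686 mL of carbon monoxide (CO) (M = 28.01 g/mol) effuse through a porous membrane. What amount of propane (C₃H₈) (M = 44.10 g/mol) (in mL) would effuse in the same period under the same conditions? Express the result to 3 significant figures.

Graham's law gives rate_C₃H₈/rate_CO = √(M_CO/M_C₃H₈) = √(28.01/44.10) = √0.6351 = 0.7970.
So the volume for C₃H₈ is 686 × 0.7970 = 547 mL.

547 mL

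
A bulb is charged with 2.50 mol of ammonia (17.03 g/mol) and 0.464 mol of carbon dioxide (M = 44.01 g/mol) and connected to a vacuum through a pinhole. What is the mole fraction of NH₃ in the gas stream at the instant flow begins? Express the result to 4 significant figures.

The effusion rate of species i is ∝ p_i/√M_i ∝ n_i/√M_i.
Mole fraction of NH₃ in the effusate = (n_NH₃/√M_NH₃) / (n_NH₃/√M_NH₃ + n_CO₂/√M_CO₂)
= (2.50/√17.03) / (2.50/√17.03 + 0.464/√44.01) = 0.6058/(0.6058 + 0.06994) = 0.8965.

0.8965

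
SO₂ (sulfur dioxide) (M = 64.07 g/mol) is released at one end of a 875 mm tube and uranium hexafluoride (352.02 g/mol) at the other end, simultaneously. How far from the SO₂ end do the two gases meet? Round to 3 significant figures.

Distances travelled in equal time are proportional to diffusion rates, so d_SO₂/d_UF₆ = √(M_UF₆/M_SO₂) = √(352.02/64.07) = 2.344.
With d_SO₂ + d_UF₆ = 875 mm, d_UF₆ = 875/(1 + 2.344) = 261.7 mm.
d_SO₂ = 875 − 261.7 = 613 mm.

613 mm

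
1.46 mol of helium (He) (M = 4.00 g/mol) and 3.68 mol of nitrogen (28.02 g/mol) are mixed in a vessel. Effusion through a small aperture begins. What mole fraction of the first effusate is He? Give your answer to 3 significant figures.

0.512

Effusion rate of each component ∝ n_i/√M_i (partial pressure × 1/√M).
Mole fraction of He in the effusate = (n_He/√M_He) / (n_He/√M_He + n_N₂/√M_N₂)
= (1.46/√4.00) / (1.46/√4.00 + 3.68/√28.02) = 0.7300/(0.7300 + 0.6952) = 0.512.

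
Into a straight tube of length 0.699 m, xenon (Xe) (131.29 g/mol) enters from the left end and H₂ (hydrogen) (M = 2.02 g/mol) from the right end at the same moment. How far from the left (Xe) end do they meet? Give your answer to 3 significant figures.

Graham's law gives d_Xe/d_H₂ = rate_Xe/rate_H₂ = √(M_H₂/M_Xe) = √(2.02/131.29) = 0.1240.
With d_Xe + d_H₂ = 0.699 m, d_H₂ = 0.699/(1 + 0.1240) = 0.6219 m.
d_Xe = 0.699 − 0.6219 = 0.0771 m.

0.0771 m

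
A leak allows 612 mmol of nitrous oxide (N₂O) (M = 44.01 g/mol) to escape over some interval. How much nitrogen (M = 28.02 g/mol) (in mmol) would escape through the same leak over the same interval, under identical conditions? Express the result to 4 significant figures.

767.0 mmol

By Graham's law, rate_N₂/rate_N₂O = √(M_N₂O/M_N₂) = √(44.01/28.02) = √1.571 = 1.253.
So the amount for N₂ is 612 × 1.253 = 767.0 mmol.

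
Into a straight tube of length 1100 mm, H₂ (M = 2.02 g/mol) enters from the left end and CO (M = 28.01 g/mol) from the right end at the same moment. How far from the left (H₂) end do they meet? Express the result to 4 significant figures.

867.1 mm

In equal time, each gas travels a distance ∝ its rate ∝ 1/√M, so d_H₂/d_CO = √(M_CO/M_H₂) = √(28.01/2.02) = 3.724.
With d_H₂ + d_CO = 1100 mm, d_CO = 1100/(1 + 3.724) = 232.9 mm.
d_H₂ = 1100 − 232.9 = 867.1 mm.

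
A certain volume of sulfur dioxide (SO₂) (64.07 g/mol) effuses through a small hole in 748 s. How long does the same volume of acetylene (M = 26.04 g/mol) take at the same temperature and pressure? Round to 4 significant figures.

From Graham's law, t_C₂H₂/t_SO₂ = √(M_C₂H₂/M_SO₂) = √(26.04/64.07) = √0.4064 = 0.6375.
So the time for C₂H₂ is 748 × 0.6375 = 476.9 s.

476.9 s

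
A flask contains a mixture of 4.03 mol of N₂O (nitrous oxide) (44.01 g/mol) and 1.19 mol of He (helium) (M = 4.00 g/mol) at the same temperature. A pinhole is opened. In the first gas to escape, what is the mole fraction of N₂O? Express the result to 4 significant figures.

0.5052

Effusion rate of each component ∝ n_i/√M_i (partial pressure × 1/√M).
x_N₂O(eff) = (n_N₂O/√M_N₂O) / (n_N₂O/√M_N₂O + n_He/√M_He)
= (4.03/√44.01) / (4.03/√44.01 + 1.19/√4.00) = 0.6075/(0.6075 + 0.5950) = 0.5052.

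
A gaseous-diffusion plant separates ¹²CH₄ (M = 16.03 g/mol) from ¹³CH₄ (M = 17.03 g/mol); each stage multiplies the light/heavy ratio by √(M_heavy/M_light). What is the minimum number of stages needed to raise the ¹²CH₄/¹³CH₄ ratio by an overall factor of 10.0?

With α = √(17.03/16.03) per stage, ln α = ½ ln(1.06238) = 0.03026.
Need α^N ≥ 10.0 ⇒ N ≥ ln(10.0) / ln α = 2.303 / 0.03026 = 76.10.
So at least 77 stages are needed.

77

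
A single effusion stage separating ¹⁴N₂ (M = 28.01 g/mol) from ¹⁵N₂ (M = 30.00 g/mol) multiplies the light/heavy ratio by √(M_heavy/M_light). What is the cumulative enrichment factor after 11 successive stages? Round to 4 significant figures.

Overall factor = α^11 with α = √(30.00/28.01), i.e. (30.00/28.01)^(11/2).
= 1.07105^(11/2) = 1.459.

1.459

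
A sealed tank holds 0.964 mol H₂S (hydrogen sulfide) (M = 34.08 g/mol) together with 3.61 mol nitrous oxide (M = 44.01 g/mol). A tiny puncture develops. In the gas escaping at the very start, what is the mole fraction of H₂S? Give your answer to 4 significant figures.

0.2328

The effusion rate of species i is ∝ p_i/√M_i ∝ n_i/√M_i.
x_H₂S(eff) = (n_H₂S/√M_H₂S) / (n_H₂S/√M_H₂S + n_N₂O/√M_N₂O)
= (0.964/√34.08) / (0.964/√34.08 + 3.61/√44.01) = 0.1651/(0.1651 + 0.5442) = 0.2328.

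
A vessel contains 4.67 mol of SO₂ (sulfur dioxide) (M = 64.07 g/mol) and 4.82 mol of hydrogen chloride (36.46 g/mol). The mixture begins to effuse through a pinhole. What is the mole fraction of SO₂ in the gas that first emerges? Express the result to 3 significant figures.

The effusion rate of species i is ∝ p_i/√M_i ∝ n_i/√M_i.
Mole fraction of SO₂ in the effusate = (n_SO₂/√M_SO₂) / (n_SO₂/√M_SO₂ + n_HCl/√M_HCl)
= (4.67/√64.07) / (4.67/√64.07 + 4.82/√36.46) = 0.5834/(0.5834 + 0.7982) = 0.422.

0.422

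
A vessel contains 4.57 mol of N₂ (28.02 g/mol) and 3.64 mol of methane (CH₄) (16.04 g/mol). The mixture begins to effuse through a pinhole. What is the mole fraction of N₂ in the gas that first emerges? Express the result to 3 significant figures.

0.487

Effusion rate of each component ∝ n_i/√M_i (partial pressure × 1/√M).
So x_N₂ in the escaping gas = (n_N₂/√M_N₂) / Σ(n_i/√M_i)
= (4.57/√28.02) / (4.57/√28.02 + 3.64/√16.04) = 0.8633/(0.8633 + 0.9089) = 0.487.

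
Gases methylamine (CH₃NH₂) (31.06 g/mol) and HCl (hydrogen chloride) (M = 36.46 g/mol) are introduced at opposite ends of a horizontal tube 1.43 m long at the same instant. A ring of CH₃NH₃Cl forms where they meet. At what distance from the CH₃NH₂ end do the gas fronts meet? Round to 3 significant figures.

Distances travelled in equal time are proportional to diffusion rates, so d_CH₃NH₂/d_HCl = √(M_HCl/M_CH₃NH₂) = √(36.46/31.06) = 1.083.
With d_CH₃NH₂ + d_HCl = 1.43 m, d_HCl = 1.43/(1 + 1.083) = 0.6864 m.
d_CH₃NH₂ = 1.43 − 0.6864 = 0.744 m.

0.744 m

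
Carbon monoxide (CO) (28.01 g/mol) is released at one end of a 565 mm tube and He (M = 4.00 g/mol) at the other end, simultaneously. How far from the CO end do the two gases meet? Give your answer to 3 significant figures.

The fronts meet when d_CO + d_He = L with d_CO/d_He = √(M_He/M_CO) (Graham's law). Here √(M_He/M_CO) = √(4.00/28.01) = 0.3779.
With d_CO + d_He = 565 mm, d_He = 565/(1 + 0.3779) = 410.0 mm.
d_CO = 565 − 410.0 = 155 mm.

155 mm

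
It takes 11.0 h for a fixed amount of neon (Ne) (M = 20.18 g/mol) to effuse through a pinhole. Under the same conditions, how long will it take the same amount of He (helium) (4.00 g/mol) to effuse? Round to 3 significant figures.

Since effusion rate ∝ 1/√M, t_He/t_Ne = √(M_He/M_Ne) = √(4.00/20.18) = √0.1982 = 0.4452.
So the time for He is 11.0 × 0.4452 = 4.90 h.

4.90 h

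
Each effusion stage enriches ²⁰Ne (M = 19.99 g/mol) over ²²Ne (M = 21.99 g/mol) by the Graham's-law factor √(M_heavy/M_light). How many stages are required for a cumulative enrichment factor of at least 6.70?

40

With α = √(21.99/19.99) per stage, ln α = ½ ln(1.10005) = 0.04768.
Need α^N ≥ 6.70 ⇒ N ≥ ln(6.70) / ln α = 1.902 / 0.04768 = 39.90.
Minimum whole number of stages: N = 40.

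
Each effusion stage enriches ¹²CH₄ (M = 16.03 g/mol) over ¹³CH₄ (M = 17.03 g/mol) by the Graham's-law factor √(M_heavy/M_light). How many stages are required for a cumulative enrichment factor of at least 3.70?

Single-stage factor α = √(17.03/16.03), so ln α = ½ ln(1.06238) = 0.03026.
Need α^N ≥ 3.70 ⇒ N ≥ ln(3.70) / ln α = 1.308 / 0.03026 = 43.24.
Minimum whole number of stages: N = 44.

44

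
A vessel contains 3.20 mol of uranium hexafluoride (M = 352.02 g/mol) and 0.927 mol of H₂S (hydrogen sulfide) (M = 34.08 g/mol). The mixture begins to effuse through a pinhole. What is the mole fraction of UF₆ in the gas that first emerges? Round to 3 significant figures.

0.518

Each component's effusion rate ∝ (its partial pressure)·(1/√M) ∝ n_i/√M_i.
So x_UF₆ in the escaping gas = (n_UF₆/√M_UF₆) / Σ(n_i/√M_i)
= (3.20/√352.02) / (3.20/√352.02 + 0.927/√34.08) = 0.1706/(0.1706 + 0.1588) = 0.518.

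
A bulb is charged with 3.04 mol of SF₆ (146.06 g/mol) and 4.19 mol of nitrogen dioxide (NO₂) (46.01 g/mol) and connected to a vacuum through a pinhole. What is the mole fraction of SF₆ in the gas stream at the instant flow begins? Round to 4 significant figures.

0.2894

Rate_i ∝ x_i/√M_i (Graham's law weighted by mole fraction), so the effusate composition follows n_i/√M_i.
Mole fraction of SF₆ in the effusate = (n_SF₆/√M_SF₆) / (n_SF₆/√M_SF₆ + n_NO₂/√M_NO₂)
= (3.04/√146.06) / (3.04/√146.06 + 4.19/√46.01) = 0.2515/(0.2515 + 0.6177) = 0.2894.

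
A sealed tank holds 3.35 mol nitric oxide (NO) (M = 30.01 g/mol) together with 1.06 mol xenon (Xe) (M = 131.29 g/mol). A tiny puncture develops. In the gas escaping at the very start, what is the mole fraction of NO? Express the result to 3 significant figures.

0.869

Rate_i ∝ x_i/√M_i (Graham's law weighted by mole fraction), so the effusate composition follows n_i/√M_i.
x_NO(eff) = (n_NO/√M_NO) / (n_NO/√M_NO + n_Xe/√M_Xe)
= (3.35/√30.01) / (3.35/√30.01 + 1.06/√131.29) = 0.6115/(0.6115 + 0.09251) = 0.869.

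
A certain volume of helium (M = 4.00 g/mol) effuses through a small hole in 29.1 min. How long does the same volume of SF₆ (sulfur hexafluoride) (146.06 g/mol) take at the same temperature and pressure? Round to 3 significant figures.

Since effusion rate ∝ 1/√M, t_SF₆/t_He = √(M_SF₆/M_He) = √(146.06/4.00) = √36.52 = 6.043.
So the time for SF₆ is 29.1 × 6.043 = 176 min.

176 min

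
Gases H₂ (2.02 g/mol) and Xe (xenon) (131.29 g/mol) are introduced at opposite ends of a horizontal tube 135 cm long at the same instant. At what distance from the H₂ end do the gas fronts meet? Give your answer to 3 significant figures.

The fronts meet when d_H₂ + d_Xe = L with d_H₂/d_Xe = √(M_Xe/M_H₂) (Graham's law). Here √(M_Xe/M_H₂) = √(131.29/2.02) = 8.062.
With d_H₂ + d_Xe = 135 cm, d_Xe = 135/(1 + 8.062) = 14.90 cm.
d_H₂ = 135 − 14.90 = 120 cm.

120 cm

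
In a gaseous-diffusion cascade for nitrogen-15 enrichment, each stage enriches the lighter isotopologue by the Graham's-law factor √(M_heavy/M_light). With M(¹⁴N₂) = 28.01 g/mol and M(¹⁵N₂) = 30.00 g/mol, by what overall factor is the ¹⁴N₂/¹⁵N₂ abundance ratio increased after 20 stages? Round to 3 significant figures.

1.99

Each stage multiplies the ratio by α = √(30.00/28.01), so after 20 stages the overall factor is α^20 = (30.00/28.01)^(20/2).
= 1.07105^10 = 1.99.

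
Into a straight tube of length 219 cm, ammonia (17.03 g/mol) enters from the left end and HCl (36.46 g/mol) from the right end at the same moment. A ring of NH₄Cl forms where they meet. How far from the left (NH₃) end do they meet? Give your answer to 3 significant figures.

130 cm

In equal time, each gas travels a distance ∝ its rate ∝ 1/√M, so d_NH₃/d_HCl = √(M_HCl/M_NH₃) = √(36.46/17.03) = 1.463.
With d_NH₃ + d_HCl = 219 cm, d_HCl = 219/(1 + 1.463) = 88.91 cm.
d_NH₃ = 219 − 88.91 = 130 cm.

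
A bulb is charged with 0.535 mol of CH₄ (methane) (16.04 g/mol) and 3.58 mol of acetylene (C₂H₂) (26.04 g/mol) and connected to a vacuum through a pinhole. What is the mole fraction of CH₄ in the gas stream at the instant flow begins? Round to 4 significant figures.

0.1600

The effusion rate of species i is ∝ p_i/√M_i ∝ n_i/√M_i.
So x_CH₄ in the escaping gas = (n_CH₄/√M_CH₄) / Σ(n_i/√M_i)
= (0.535/√16.04) / (0.535/√16.04 + 3.58/√26.04) = 0.1336/(0.1336 + 0.7016) = 0.1600.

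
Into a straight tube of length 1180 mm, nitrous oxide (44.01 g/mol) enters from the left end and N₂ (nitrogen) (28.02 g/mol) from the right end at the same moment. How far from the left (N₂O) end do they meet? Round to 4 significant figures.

Graham's law gives d_N₂O/d_N₂ = rate_N₂O/rate_N₂ = √(M_N₂/M_N₂O) = √(28.02/44.01) = 0.7979.
With d_N₂O + d_N₂ = 1180 mm, d_N₂ = 1180/(1 + 0.7979) = 656.3 mm.
d_N₂O = 1180 − 656.3 = 523.7 mm.

523.7 mm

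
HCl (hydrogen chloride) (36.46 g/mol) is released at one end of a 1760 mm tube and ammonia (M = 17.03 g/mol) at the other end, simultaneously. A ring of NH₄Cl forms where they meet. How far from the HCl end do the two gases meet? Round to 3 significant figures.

715 mm

Graham's law gives d_HCl/d_NH₃ = rate_HCl/rate_NH₃ = √(M_NH₃/M_HCl) = √(17.03/36.46) = 0.6834.
With d_HCl + d_NH₃ = 1760 mm, d_NH₃ = 1760/(1 + 0.6834) = 1045 mm.
d_HCl = 1760 − 1045 = 715 mm.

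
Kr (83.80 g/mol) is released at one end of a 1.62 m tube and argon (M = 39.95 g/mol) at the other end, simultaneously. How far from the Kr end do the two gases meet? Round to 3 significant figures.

0.662 m

Distances travelled in equal time are proportional to diffusion rates, so d_Kr/d_Ar = √(M_Ar/M_Kr) = √(39.95/83.80) = 0.6905.
With d_Kr + d_Ar = 1.62 m, d_Ar = 1.62/(1 + 0.6905) = 0.9583 m.
d_Kr = 1.62 − 0.9583 = 0.662 m.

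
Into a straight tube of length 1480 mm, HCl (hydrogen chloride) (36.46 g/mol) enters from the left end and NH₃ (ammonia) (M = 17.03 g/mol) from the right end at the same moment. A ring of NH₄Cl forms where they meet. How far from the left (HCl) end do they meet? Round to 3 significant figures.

601 mm

The fronts meet when d_HCl + d_NH₃ = L with d_HCl/d_NH₃ = √(M_NH₃/M_HCl) (Graham's law). Here √(M_NH₃/M_HCl) = √(17.03/36.46) = 0.6834.
With d_HCl + d_NH₃ = 1480 mm, d_NH₃ = 1480/(1 + 0.6834) = 879.2 mm.
d_HCl = 1480 − 879.2 = 601 mm.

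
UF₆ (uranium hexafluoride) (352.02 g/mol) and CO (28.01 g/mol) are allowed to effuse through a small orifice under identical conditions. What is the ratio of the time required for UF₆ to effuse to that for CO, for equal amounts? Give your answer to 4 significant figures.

Using Graham's law: t_UF₆/t_CO = √(M_UF₆/M_CO) = √(352.02/28.01) = √12.57 = 3.545.

3.545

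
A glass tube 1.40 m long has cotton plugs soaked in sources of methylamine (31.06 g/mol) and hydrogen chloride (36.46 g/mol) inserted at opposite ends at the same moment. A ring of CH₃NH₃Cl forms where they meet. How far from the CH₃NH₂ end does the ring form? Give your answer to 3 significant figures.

The fronts meet when d_CH₃NH₂ + d_HCl = L with d_CH₃NH₂/d_HCl = √(M_HCl/M_CH₃NH₂) (Graham's law). Here √(M_HCl/M_CH₃NH₂) = √(36.46/31.06) = 1.083.
With d_CH₃NH₂ + d_HCl = 1.40 m, d_HCl = 1.40/(1 + 1.083) = 0.6720 m.
d_CH₃NH₂ = 1.40 − 0.6720 = 0.728 m.

0.728 m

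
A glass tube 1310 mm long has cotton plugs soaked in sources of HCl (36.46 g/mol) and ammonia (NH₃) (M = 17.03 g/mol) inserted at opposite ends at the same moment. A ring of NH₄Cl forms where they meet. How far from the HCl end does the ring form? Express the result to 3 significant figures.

532 mm

Graham's law gives d_HCl/d_NH₃ = rate_HCl/rate_NH₃ = √(M_NH₃/M_HCl) = √(17.03/36.46) = 0.6834.
With d_HCl + d_NH₃ = 1310 mm, d_NH₃ = 1310/(1 + 0.6834) = 778.2 mm.
d_HCl = 1310 − 778.2 = 532 mm.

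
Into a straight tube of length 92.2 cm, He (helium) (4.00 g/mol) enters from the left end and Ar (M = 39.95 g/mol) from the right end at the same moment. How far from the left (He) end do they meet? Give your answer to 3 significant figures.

In equal time, each gas travels a distance ∝ its rate ∝ 1/√M, so d_He/d_Ar = √(M_Ar/M_He) = √(39.95/4.00) = 3.160.
With d_He + d_Ar = 92.2 cm, d_Ar = 92.2/(1 + 3.160) = 22.16 cm.
d_He = 92.2 − 22.16 = 70.0 cm.

70.0 cm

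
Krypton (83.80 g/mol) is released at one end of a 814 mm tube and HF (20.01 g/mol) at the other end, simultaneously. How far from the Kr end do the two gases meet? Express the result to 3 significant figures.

267 mm

In equal time, each gas travels a distance ∝ its rate ∝ 1/√M, so d_Kr/d_HF = √(M_HF/M_Kr) = √(20.01/83.80) = 0.4887.
With d_Kr + d_HF = 814 mm, d_HF = 814/(1 + 0.4887) = 546.8 mm.
d_Kr = 814 − 546.8 = 267 mm.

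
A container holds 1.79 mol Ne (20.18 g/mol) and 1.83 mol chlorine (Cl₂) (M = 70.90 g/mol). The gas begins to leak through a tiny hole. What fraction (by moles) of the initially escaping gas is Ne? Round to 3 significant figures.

Effusion rate of each component ∝ n_i/√M_i (partial pressure × 1/√M).
So x_Ne in the escaping gas = (n_Ne/√M_Ne) / Σ(n_i/√M_i)
= (1.79/√20.18) / (1.79/√20.18 + 1.83/√70.90) = 0.3985/(0.3985 + 0.2173) = 0.647.

0.647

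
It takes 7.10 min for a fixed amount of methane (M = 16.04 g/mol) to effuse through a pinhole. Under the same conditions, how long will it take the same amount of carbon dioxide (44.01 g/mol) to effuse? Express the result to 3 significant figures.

11.8 min

By Graham's law, t_CO₂/t_CH₄ = √(M_CO₂/M_CH₄) = √(44.01/16.04) = √2.744 = 1.656.
So the time for CO₂ is 7.10 × 1.656 = 11.8 min.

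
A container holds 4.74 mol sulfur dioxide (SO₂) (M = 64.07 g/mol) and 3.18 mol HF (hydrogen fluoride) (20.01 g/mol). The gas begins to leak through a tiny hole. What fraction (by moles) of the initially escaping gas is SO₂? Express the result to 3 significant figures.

Each component's effusion rate ∝ (its partial pressure)·(1/√M) ∝ n_i/√M_i.
x_SO₂(eff) = (n_SO₂/√M_SO₂) / (n_SO₂/√M_SO₂ + n_HF/√M_HF)
= (4.74/√64.07) / (4.74/√64.07 + 3.18/√20.01) = 0.5922/(0.5922 + 0.7109) = 0.454.

0.454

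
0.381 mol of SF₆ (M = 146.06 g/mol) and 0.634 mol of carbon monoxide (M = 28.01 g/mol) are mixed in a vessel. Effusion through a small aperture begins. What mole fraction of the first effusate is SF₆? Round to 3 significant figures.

0.208

Each component's effusion rate ∝ (its partial pressure)·(1/√M) ∝ n_i/√M_i.
So x_SF₆ in the escaping gas = (n_SF₆/√M_SF₆) / Σ(n_i/√M_i)
= (0.381/√146.06) / (0.381/√146.06 + 0.634/√28.01) = 0.03153/(0.03153 + 0.1198) = 0.208.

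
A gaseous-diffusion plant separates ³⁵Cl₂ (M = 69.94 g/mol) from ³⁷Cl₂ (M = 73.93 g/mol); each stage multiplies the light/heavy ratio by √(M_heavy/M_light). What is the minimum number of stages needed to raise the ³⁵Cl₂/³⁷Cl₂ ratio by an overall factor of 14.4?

97

Single-stage factor α = √(73.93/69.94), so ln α = ½ ln(1.05705) = 0.02774.
Need α^N ≥ 14.4 ⇒ N ≥ ln(14.4) / ln α = 2.667 / 0.02774 = 96.15.
So at least 97 stages are needed.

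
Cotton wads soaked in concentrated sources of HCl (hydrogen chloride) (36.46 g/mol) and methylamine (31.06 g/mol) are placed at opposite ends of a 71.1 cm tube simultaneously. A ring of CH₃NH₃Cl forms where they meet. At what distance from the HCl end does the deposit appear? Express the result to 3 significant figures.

Distances travelled in equal time are proportional to diffusion rates, so d_HCl/d_CH₃NH₂ = √(M_CH₃NH₂/M_HCl) = √(31.06/36.46) = 0.9230.
With d_HCl + d_CH₃NH₂ = 71.1 cm, d_CH₃NH₂ = 71.1/(1 + 0.9230) = 36.97 cm.
d_HCl = 71.1 − 36.97 = 34.1 cm.

34.1 cm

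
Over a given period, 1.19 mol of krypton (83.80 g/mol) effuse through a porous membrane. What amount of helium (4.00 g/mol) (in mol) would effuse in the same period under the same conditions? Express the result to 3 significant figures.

Using Graham's law: rate_He/rate_Kr = √(M_Kr/M_He) = √(83.80/4.00) = √20.95 = 4.577.
So the amount for He is 1.19 × 4.577 = 5.45 mol.

5.45 mol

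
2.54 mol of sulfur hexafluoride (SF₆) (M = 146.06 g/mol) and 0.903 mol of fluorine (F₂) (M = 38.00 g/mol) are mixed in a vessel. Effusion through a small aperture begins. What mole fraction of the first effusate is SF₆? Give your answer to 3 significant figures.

Each component's effusion rate ∝ (its partial pressure)·(1/√M) ∝ n_i/√M_i.
x_SF₆(eff) = (n_SF₆/√M_SF₆) / (n_SF₆/√M_SF₆ + n_F₂/√M_F₂)
= (2.54/√146.06) / (2.54/√146.06 + 0.903/√38.00) = 0.2102/(0.2102 + 0.1465) = 0.589.

0.589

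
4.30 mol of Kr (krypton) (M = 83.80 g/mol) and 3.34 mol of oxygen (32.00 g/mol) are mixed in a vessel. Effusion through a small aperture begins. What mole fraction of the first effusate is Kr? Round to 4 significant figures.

0.4431

Each component's effusion rate ∝ (its partial pressure)·(1/√M) ∝ n_i/√M_i.
So x_Kr in the escaping gas = (n_Kr/√M_Kr) / Σ(n_i/√M_i)
= (4.30/√83.80) / (4.30/√83.80 + 3.34/√32.00) = 0.4697/(0.4697 + 0.5904) = 0.4431.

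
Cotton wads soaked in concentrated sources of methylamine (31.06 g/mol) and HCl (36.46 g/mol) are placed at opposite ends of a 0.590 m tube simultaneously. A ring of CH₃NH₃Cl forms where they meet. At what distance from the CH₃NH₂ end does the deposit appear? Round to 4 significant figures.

0.3068 m

Graham's law gives d_CH₃NH₂/d_HCl = rate_CH₃NH₂/rate_HCl = √(M_HCl/M_CH₃NH₂) = √(36.46/31.06) = 1.083.
With d_CH₃NH₂ + d_HCl = 0.590 m, d_HCl = 0.590/(1 + 1.083) = 0.2832 m.
d_CH₃NH₂ = 0.590 − 0.2832 = 0.3068 m.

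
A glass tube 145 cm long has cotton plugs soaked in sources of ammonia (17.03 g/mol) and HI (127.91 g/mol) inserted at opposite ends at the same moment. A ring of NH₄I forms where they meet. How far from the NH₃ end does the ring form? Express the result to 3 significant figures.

106 cm

Graham's law gives d_NH₃/d_HI = rate_NH₃/rate_HI = √(M_HI/M_NH₃) = √(127.91/17.03) = 2.741.
With d_NH₃ + d_HI = 145 cm, d_HI = 145/(1 + 2.741) = 38.76 cm.
d_NH₃ = 145 − 38.76 = 106 cm.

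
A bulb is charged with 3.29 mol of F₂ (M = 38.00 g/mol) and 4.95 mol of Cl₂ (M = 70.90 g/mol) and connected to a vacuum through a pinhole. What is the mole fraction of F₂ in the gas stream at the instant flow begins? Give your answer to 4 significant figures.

Each component's effusion rate ∝ (its partial pressure)·(1/√M) ∝ n_i/√M_i.
Mole fraction of F₂ in the effusate = (n_F₂/√M_F₂) / (n_F₂/√M_F₂ + n_Cl₂/√M_Cl₂)
= (3.29/√38.00) / (3.29/√38.00 + 4.95/√70.90) = 0.5337/(0.5337 + 0.5879) = 0.4759.

0.4759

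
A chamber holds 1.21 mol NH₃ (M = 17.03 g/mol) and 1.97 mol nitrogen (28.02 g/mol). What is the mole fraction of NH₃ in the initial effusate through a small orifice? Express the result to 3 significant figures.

0.441

The effusion rate of species i is ∝ p_i/√M_i ∝ n_i/√M_i.
Mole fraction of NH₃ in the effusate = (n_NH₃/√M_NH₃) / (n_NH₃/√M_NH₃ + n_N₂/√M_N₂)
= (1.21/√17.03) / (1.21/√17.03 + 1.97/√28.02) = 0.2932/(0.2932 + 0.3722) = 0.441.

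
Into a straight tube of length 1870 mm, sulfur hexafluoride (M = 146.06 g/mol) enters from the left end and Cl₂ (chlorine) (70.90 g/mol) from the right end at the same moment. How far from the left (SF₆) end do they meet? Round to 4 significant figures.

In equal time, each gas travels a distance ∝ its rate ∝ 1/√M, so d_SF₆/d_Cl₂ = √(M_Cl₂/M_SF₆) = √(70.90/146.06) = 0.6967.
With d_SF₆ + d_Cl₂ = 1870 mm, d_Cl₂ = 1870/(1 + 0.6967) = 1102 mm.
d_SF₆ = 1870 − 1102 = 767.9 mm.

767.9 mm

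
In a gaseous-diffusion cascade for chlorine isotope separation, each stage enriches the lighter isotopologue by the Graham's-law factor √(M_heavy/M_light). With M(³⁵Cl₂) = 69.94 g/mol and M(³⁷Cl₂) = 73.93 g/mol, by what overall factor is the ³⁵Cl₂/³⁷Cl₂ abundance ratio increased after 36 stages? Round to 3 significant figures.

After 36 stages the ratio has grown by (√(73.93/69.94))^36 = (73.93/69.94)^(36/2).
= 1.05705^18 = 2.71.

2.71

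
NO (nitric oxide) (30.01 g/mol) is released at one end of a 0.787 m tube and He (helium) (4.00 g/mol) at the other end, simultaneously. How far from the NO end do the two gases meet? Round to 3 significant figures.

0.210 m

The fronts meet when d_NO + d_He = L with d_NO/d_He = √(M_He/M_NO) (Graham's law). Here √(M_He/M_NO) = √(4.00/30.01) = 0.3651.
With d_NO + d_He = 0.787 m, d_He = 0.787/(1 + 0.3651) = 0.5765 m.
d_NO = 0.787 − 0.5765 = 0.210 m.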